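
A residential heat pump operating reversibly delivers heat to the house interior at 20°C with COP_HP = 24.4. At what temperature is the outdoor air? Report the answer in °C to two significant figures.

COP_HP = T_H/(T_H − T_C) gives T_H − T_C = T_H/COP.
With T_H = 293.15 K, T_C = 293.15 × (1 − 1/24.4) = 281.14 K.
Converting, 281.14 K = 7.99°C.

8.0 °C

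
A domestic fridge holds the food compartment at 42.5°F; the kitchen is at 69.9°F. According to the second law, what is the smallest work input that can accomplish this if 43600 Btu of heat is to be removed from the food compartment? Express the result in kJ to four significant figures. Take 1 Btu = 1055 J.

2510 kJ

In absolute terms T_C = 278.98 K and T_H = 294.21 K, so ΔT = 15.22 K.
The reversible limit is COP_R = T_C/ΔT = 18.33, so W_min = Q_C/COP = Q_C·ΔT/T_C.
W_min = 43600 × 15.22/278.98 = 2379 Btu = 2510 kJ.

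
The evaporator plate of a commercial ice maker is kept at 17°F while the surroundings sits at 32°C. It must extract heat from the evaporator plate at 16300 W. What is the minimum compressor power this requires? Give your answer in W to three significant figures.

In absolute terms T_C = 264.82 K and T_H = 305.15 K, so ΔT = 40.33 K.
COP_Carnot = T_C/ΔT = 264.82/40.33 = 6.566.
Ẇ_min = Q̇/COP_Carnot = 16300/6.566 = 2483 W.

2480 W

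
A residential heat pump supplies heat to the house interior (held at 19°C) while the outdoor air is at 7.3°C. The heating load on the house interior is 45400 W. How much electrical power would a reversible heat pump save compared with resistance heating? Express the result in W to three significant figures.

43600 W

In absolute terms T_C = 280.45 K and T_H = 292.15 K, so ΔT = 11.70 K.
COP_Carnot = T_H/ΔT = 292.15/11.70 = 24.97.
Resistance heating needs Ẇ_res = Q̇_H = 45400 W; the reversible heat pump needs only Ẇ_hp = Q̇_H/COP = 1818 W.
Saving = 45400 − 1818 = 43580 W.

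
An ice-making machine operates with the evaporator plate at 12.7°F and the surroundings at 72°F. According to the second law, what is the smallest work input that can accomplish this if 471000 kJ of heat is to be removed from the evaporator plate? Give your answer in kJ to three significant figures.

59100 kJ

In absolute terms T_C = 262.43 K and T_H = 295.37 K, so ΔT = 32.94 K.
The reversible limit is COP_R = T_C/ΔT = 7.966, so W_min = Q_C/COP = Q_C·ΔT/T_C.
W_min = 471000 × 32.94/262.43 = 59130 kJ.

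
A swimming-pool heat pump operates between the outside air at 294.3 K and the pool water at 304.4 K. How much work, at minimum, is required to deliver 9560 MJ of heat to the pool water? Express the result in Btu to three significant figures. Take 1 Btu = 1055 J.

301000 Btu

The reservoir spacing is ΔT = 304.4 − 294.3 = 10.10 K.
The reversible limit is COP_HP = T_H/ΔT = 30.14, so W_min = Q_H/COP = Q_H·ΔT/T_H.
W_min = 9560 × 10.10/304.40 = 317.2 MJ = 300700 Btu.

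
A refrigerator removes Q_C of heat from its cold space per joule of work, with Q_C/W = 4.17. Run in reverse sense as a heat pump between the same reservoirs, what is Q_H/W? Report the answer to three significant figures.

The first law on one cycle gives Q_H = Q_C + W, so Q_H/W = Q_C/W + 1.
COP_HP = COP_R + 1 = 4.17 + 1 = 5.17.

5.17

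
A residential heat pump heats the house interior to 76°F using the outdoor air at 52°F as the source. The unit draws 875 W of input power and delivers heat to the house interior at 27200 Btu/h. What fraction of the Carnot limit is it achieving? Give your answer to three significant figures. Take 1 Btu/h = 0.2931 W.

0.408

Converting, Q̇_H = 27200 Btu/h = 7972 W, so COP_actual = Q̇_H/Ẇ = 7972/875.0 = 9.111.
In absolute terms T_C = 284.26 K and T_H = 297.59 K, so ΔT = 13.33 K.
COP_Carnot = T_H/ΔT = 297.59/13.33 = 22.32.
η_II = COP_actual/COP_Carnot = 9.111/22.32 = 0.4082.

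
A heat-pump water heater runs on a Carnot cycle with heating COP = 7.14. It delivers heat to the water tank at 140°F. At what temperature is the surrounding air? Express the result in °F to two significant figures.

COP_HP = T_H/(T_H − T_C) gives T_H − T_C = T_H/COP.
With T_H = 333.15 K, T_C = 333.15 × (1 − 1/7.14) = 286.49 K.
Converting, 286.49 K = 56.01°F.

56 °F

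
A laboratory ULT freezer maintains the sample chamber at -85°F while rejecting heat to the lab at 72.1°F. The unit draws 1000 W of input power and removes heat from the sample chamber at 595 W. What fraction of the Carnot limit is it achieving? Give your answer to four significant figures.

COP_actual = Q̇_C/Ẇ = 595.0/1000 = 0.5950.
In absolute terms T_C = 208.15 K and T_H = 295.43 K, so ΔT = 87.28 K.
COP_Carnot = T_C/ΔT = 208.15/87.28 = 2.385.
η_II = COP_actual/COP_Carnot = 0.5950/2.385 = 0.2495.

0.2495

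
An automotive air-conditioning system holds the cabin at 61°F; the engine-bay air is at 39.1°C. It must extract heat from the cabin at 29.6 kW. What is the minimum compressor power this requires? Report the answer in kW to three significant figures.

2.35 kW

In absolute terms T_C = 289.26 K and T_H = 312.25 K, so ΔT = 22.99 K.
COP_Carnot = T_C/ΔT = 289.26/22.99 = 12.58.
Ẇ_min = Q̇/COP_Carnot = 29.60/12.58 = 2.352 kW.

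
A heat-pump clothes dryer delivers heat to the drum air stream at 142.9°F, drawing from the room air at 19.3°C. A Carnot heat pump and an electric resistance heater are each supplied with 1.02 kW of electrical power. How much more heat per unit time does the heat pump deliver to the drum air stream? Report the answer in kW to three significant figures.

7.05 kW

In absolute terms T_C = 292.45 K and T_H = 334.76 K, so ΔT = 42.31 K.
COP_Carnot = T_H/ΔT = 334.76/42.31 = 7.912.
The heat pump delivers Q̇_H = COP × Ẇ = 8.070 kW; the resistance heater delivers Ẇ = 1.020 kW.
Extra = (COP − 1)·Ẇ = 7.050 kW.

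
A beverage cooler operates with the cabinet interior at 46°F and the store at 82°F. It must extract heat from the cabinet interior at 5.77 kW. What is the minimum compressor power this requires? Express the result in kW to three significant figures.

In absolute terms T_C = 280.93 K and T_H = 300.93 K, so ΔT = 20.00 K.
COP_Carnot = T_C/ΔT = 280.93/20.00 = 14.05.
Ẇ_min = Q̇/COP_Carnot = 5.770/14.05 = 0.4108 kW.

0.411 kW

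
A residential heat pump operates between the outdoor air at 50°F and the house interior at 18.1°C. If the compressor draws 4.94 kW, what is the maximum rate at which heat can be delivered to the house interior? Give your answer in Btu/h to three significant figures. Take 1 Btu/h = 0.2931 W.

In absolute terms T_C = 283.15 K and T_H = 291.25 K, so ΔT = 8.100 K.
COP_Carnot = T_H/ΔT = 291.25/8.100 = 35.96.
Q̇_max = COP_Carnot × Ẇ = 35.96 × 4.940 kW = 177.6 kW = 606000 Btu/h.

606000 Btu/h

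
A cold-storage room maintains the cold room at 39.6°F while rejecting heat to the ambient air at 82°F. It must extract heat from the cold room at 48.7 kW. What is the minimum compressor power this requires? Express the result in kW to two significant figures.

4.1 kW

In absolute terms T_C = 277.37 K and T_H = 300.93 K, so ΔT = 23.56 K.
COP_Carnot = T_C/ΔT = 277.37/23.56 = 11.78.
Ẇ_min = Q̇/COP_Carnot = 48.70/11.78 = 4.136 kW.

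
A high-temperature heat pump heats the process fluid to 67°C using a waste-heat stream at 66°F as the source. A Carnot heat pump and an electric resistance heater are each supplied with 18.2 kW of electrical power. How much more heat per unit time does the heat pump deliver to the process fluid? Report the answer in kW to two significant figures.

In absolute terms T_C = 292.04 K and T_H = 340.15 K, so ΔT = 48.11 K.
COP_Carnot = T_H/ΔT = 340.15/48.11 = 7.070.
The heat pump delivers Q̇_H = COP × Ẇ = 128.7 kW; the resistance heater delivers Ẇ = 18.20 kW.
Extra = (COP − 1)·Ẇ = 110.5 kW.

110 kW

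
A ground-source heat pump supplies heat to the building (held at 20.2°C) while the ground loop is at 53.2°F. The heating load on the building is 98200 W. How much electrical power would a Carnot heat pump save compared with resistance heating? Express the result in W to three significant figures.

95400 W

In absolute terms T_C = 284.93 K and T_H = 293.35 K, so ΔT = 8.422 K.
COP_Carnot = T_H/ΔT = 293.35/8.422 = 34.83.
Resistance heating needs Ẇ_res = Q̇_H = 98200 W; the reversible heat pump needs only Ẇ_hp = Q̇_H/COP = 2819 W.
Saving = 98200 − 2819 = 95380 W.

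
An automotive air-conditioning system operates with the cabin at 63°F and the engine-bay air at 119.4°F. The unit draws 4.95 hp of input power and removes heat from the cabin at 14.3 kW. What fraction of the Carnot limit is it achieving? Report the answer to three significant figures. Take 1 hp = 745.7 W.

0.418

Converting, Q̇_C = 14.30 kW = 19.18 hp, so COP_actual = Q̇_C/Ẇ = 19.18/4.950 = 3.874.
In absolute terms T_C = 290.37 K and T_H = 321.71 K, so ΔT = 31.33 K.
COP_Carnot = T_C/ΔT = 290.37/31.33 = 9.267.
η_II = COP_actual/COP_Carnot = 3.874/9.267 = 0.4180.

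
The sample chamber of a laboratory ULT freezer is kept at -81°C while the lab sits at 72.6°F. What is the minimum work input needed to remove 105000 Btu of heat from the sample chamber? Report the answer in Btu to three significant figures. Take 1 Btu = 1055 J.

In absolute terms T_C = 192.15 K and T_H = 295.71 K, so ΔT = 103.6 K.
The reversible limit is COP_R = T_C/ΔT = 1.856, so W_min = Q_C/COP = Q_C·ΔT/T_C.
W_min = 105000 × 103.6/192.15 = 56590 Btu.

56600 Btu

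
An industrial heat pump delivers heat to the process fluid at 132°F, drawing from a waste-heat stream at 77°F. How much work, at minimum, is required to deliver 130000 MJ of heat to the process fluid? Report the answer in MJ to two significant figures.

In absolute terms T_C = 298.15 K and T_H = 328.71 K, so ΔT = 30.56 K.
The reversible limit is COP_HP = T_H/ΔT = 10.76, so W_min = Q_H/COP = Q_H·ΔT/T_H.
W_min = 130000 × 30.56/328.71 = 12080 MJ.

12000 MJ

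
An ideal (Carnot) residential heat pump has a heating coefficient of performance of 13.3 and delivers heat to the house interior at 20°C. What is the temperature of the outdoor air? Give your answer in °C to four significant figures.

-2.041 °C

COP_HP = T_H/(T_H − T_C) gives T_H − T_C = T_H/COP.
With T_H = 293.15 K, T_C = 293.15 × (1 − 1/13.3) = 271.11 K.
Converting, 271.11 K = -2.04°C.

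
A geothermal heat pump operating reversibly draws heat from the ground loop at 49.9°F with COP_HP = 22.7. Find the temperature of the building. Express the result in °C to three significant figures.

COP_HP = T_H/(T_H − T_C) rearranges to T_H = COP·T_C/(COP − 1).
With T_C = 283.09 K, T_H = 22.7 × 283.09/21.70 = 296.14 K.
Converting, 296.14 K = 22.99°C.

23.0 °C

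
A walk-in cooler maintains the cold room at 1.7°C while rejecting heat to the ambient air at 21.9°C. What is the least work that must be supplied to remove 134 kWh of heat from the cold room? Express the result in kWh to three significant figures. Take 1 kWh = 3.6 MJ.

In absolute terms T_C = 274.85 K and T_H = 295.05 K, so ΔT = 20.20 K.
The reversible limit is COP_R = T_C/ΔT = 13.61, so W_min = Q_C/COP = Q_C·ΔT/T_C.
W_min = 134.0 × 20.20/274.85 = 9.848 kWh.

9.85 kWh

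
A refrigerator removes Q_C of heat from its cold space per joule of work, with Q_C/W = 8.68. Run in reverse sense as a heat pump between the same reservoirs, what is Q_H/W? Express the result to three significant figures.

The first law on one cycle gives Q_H = Q_C + W, so Q_H/W = Q_C/W + 1.
COP_HP = COP_R + 1 = 8.68 + 1 = 9.68.

9.68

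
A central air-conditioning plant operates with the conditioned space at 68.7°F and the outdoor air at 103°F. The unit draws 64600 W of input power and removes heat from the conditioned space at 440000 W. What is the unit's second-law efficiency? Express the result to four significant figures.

0.4422

COP_actual = Q̇_C/Ẇ = 440000/64600 = 6.811.
In absolute terms T_C = 293.54 K and T_H = 312.59 K, so ΔT = 19.06 K.
COP_Carnot = T_C/ΔT = 293.54/19.06 = 15.40.
η_II = COP_actual/COP_Carnot = 6.811/15.40 = 0.4422.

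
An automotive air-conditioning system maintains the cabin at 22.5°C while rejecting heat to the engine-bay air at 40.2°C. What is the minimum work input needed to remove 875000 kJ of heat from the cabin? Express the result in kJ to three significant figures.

52400 kJ

In absolute terms T_C = 295.65 K and T_H = 313.35 K, so ΔT = 17.70 K.
The reversible limit is COP_R = T_C/ΔT = 16.70, so W_min = Q_C/COP = Q_C·ΔT/T_C.
W_min = 875000 × 17.70/295.65 = 52380 kJ.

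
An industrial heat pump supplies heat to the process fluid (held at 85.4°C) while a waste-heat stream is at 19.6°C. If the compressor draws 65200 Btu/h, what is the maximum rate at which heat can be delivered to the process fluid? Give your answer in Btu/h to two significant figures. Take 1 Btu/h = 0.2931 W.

In absolute terms T_C = 292.75 K and T_H = 358.55 K, so ΔT = 65.80 K.
COP_Carnot = T_H/ΔT = 358.55/65.80 = 5.449.
Q̇_max = COP_Carnot × Ẇ = 5.449 × 65200 Btu/h = 355300 Btu/h.

360000 Btu/h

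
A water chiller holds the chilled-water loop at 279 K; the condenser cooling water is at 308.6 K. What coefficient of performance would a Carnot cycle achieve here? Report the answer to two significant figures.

9.4

The reservoir spacing is ΔT = 308.6 − 279 = 29.60 K.
For a reversible cycle, COP_Carnot = T_C/ΔT = 279.00/29.60 = 9.426.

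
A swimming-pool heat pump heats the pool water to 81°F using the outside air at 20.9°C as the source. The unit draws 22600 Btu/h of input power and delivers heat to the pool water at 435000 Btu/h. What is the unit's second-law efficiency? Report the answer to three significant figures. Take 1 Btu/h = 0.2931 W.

COP_actual = Q̇_H/Ẇ = 435000/22600 = 19.25.
In absolute terms T_C = 294.05 K and T_H = 300.37 K, so ΔT = 6.322 K.
COP_Carnot = T_H/ΔT = 300.37/6.322 = 47.51.
η_II = COP_actual/COP_Carnot = 19.25/47.51 = 0.4051.

0.405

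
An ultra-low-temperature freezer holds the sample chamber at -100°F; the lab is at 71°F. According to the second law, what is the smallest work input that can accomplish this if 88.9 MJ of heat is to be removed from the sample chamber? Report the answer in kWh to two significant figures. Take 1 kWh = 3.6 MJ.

In absolute terms T_C = 199.82 K and T_H = 294.82 K, so ΔT = 95.00 K.
The reversible limit is COP_R = T_C/ΔT = 2.103, so W_min = Q_C/COP = Q_C·ΔT/T_C.
W_min = 88.90 × 95.00/199.82 = 42.27 MJ = 11.74 kWh.

12 kWh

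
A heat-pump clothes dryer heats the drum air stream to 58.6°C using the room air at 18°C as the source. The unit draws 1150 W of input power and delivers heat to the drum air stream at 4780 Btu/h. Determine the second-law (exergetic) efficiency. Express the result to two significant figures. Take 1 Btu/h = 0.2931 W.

Converting, Q̇_H = 4780 Btu/h = 1401 W, so COP_actual = Q̇_H/Ẇ = 1401/1150 = 1.218.
In absolute terms T_C = 291.15 K and T_H = 331.75 K, so ΔT = 40.60 K.
COP_Carnot = T_H/ΔT = 331.75/40.60 = 8.171.
η_II = COP_actual/COP_Carnot = 1.218/8.171 = 0.1491.

0.15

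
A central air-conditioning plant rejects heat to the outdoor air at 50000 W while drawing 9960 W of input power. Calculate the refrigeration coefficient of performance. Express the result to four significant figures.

The first law gives Q̇_H = Q̇_C + Ẇ, so the three rates are Q̇_C = 40040, Q̇_H = 50000, Ẇ = 9960 W.
COP_R = Q̇_C/Ẇ = 40040/9960 = 4.020.

4.020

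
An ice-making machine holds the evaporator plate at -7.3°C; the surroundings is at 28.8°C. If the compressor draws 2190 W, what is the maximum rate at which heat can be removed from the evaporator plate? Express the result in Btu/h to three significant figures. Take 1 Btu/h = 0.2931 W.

55000 Btu/h

In absolute terms T_C = 265.85 K and T_H = 301.95 K, so ΔT = 36.10 K.
COP_Carnot = T_C/ΔT = 265.85/36.10 = 7.364.
Q̇_max = COP_Carnot × Ẇ = 7.364 × 2190 W = 16130 W = 55020 Btu/h.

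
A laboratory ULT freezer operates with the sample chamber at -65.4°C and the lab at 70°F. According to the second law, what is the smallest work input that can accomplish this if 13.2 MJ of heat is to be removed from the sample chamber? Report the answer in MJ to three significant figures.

In absolute terms T_C = 207.75 K and T_H = 294.26 K, so ΔT = 86.51 K.
The reversible limit is COP_R = T_C/ΔT = 2.401, so W_min = Q_C/COP = Q_C·ΔT/T_C.
W_min = 13.20 × 86.51/207.75 = 5.497 MJ.

5.50 MJ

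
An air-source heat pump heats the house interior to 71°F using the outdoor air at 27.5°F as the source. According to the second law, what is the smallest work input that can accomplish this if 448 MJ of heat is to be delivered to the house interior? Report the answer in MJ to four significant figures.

36.72 MJ

In absolute terms T_C = 270.65 K and T_H = 294.82 K, so ΔT = 24.17 K.
The reversible limit is COP_HP = T_H/ΔT = 12.20, so W_min = Q_H/COP = Q_H·ΔT/T_H.
W_min = 448.0 × 24.17/294.82 = 36.72 MJ.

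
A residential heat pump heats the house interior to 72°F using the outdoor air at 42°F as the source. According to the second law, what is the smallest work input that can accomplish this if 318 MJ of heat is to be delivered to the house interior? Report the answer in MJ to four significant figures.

In absolute terms T_C = 278.71 K and T_H = 295.37 K, so ΔT = 16.67 K.
The reversible limit is COP_HP = T_H/ΔT = 17.72, so W_min = Q_H/COP = Q_H·ΔT/T_H.
W_min = 318.0 × 16.67/295.37 = 17.94 MJ.

17.94 MJ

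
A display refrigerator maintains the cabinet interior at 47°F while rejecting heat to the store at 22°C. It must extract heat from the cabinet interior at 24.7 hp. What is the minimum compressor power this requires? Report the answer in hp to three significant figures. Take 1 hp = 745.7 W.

1.20 hp

In absolute terms T_C = 281.48 K and T_H = 295.15 K, so ΔT = 13.67 K.
COP_Carnot = T_C/ΔT = 281.48/13.67 = 20.60.
Ẇ_min = Q̇/COP_Carnot = 24.70/20.60 = 1.199 hp.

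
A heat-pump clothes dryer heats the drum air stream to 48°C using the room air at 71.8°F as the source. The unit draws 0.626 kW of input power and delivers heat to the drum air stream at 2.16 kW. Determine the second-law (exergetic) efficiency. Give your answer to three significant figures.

COP_actual = Q̇_H/Ẇ = 2.160/0.6260 = 3.450.
In absolute terms T_C = 295.26 K and T_H = 321.15 K, so ΔT = 25.89 K.
COP_Carnot = T_H/ΔT = 321.15/25.89 = 12.40.
η_II = COP_actual/COP_Carnot = 3.450/12.40 = 0.2782.

0.278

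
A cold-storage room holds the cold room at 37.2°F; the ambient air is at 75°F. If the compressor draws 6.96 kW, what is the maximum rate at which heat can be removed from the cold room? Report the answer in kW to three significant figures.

91.5 kW

In absolute terms T_C = 276.04 K and T_H = 297.04 K, so ΔT = 21.00 K.
COP_Carnot = T_C/ΔT = 276.04/21.00 = 13.14.
Q̇_max = COP_Carnot × Ẇ = 13.14 × 6.960 kW = 91.49 kW.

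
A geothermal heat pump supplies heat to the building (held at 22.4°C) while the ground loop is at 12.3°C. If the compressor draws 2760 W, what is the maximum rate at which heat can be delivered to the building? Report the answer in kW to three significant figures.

80.8 kW

In absolute terms T_C = 285.45 K and T_H = 295.55 K, so ΔT = 10.10 K.
COP_Carnot = T_H/ΔT = 295.55/10.10 = 29.26.
Q̇_max = COP_Carnot × Ẇ = 29.26 × 2760 W = 80760 W = 80.76 kW.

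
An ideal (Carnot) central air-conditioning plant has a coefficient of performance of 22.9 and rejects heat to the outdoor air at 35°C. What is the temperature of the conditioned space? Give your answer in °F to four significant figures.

71.79 °F

For a Carnot refrigerator COP_R = T_C/(T_H − T_C), so T_C = COP·T_H/(1 + COP).
With T_H = 308.15 K, T_C = 22.9 × 308.15/23.90 = 295.26 K.
Converting, 295.26 K = 71.79°F.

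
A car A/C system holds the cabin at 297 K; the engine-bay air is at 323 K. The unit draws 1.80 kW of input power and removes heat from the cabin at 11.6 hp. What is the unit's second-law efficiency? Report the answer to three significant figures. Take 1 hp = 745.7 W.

0.421

Converting, Q̇_C = 11.60 hp = 8.650 kW, so COP_actual = Q̇_C/Ẇ = 8.650/1.800 = 4.806.
The reservoir spacing is ΔT = 323 − 297 = 26.00 K.
COP_Carnot = T_C/ΔT = 297.00/26.00 = 11.42.
η_II = COP_actual/COP_Carnot = 4.806/11.42 = 0.4207.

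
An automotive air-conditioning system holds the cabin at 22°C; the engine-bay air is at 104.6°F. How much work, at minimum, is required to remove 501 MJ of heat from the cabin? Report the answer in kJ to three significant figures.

31100 kJ

In absolute terms T_C = 295.15 K and T_H = 313.48 K, so ΔT = 18.33 K.
The reversible limit is COP_R = T_C/ΔT = 16.10, so W_min = Q_C/COP = Q_C·ΔT/T_C.
W_min = 501.0 × 18.33/295.15 = 31.12 MJ = 31120 kJ.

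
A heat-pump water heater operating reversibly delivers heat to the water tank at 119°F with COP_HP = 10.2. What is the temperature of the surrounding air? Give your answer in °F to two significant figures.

62 °F

COP_HP = T_H/(T_H − T_C) gives T_H − T_C = T_H/COP.
With T_H = 321.48 K, T_C = 321.48 × (1 − 1/10.2) = 289.97 K.
Converting, 289.97 K = 62.27°F.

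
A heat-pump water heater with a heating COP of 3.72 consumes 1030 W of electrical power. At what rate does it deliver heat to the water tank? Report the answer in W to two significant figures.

Q̇_H = COP_HP × Ẇ = 3.72 × 1030 = 3832 W.

3800 W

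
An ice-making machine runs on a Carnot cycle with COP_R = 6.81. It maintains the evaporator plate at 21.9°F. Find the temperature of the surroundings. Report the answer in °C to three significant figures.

COP_R = T_C/(T_H − T_C) gives T_H − T_C = T_C/COP.
With T_C = 267.54 K, T_H = 267.54 × (1 + 1/6.81) = 306.83 K.
Converting, 306.83 K = 33.68°C.

33.7 °C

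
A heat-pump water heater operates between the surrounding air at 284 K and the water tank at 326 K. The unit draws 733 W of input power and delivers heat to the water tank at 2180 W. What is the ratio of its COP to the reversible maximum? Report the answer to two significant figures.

COP_actual = Q̇_H/Ẇ = 2180/733.0 = 2.974.
The reservoir spacing is ΔT = 326 − 284 = 42.00 K.
COP_Carnot = T_H/ΔT = 326.00/42.00 = 7.762.
η_II = COP_actual/COP_Carnot = 2.974/7.762 = 0.3832.

0.38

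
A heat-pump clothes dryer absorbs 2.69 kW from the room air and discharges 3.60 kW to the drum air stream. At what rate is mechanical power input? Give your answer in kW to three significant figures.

For a cyclic device the first law requires Q̇_H = Q̇_C + Ẇ.
Ẇ = Q̇_H − Q̇_C = 0.9100 kW.

0.910 kW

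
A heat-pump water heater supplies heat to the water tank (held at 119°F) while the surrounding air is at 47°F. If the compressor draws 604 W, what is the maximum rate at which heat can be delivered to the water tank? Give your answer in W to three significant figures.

In absolute terms T_C = 281.48 K and T_H = 321.48 K, so ΔT = 40.00 K.
COP_Carnot = T_H/ΔT = 321.48/40.00 = 8.037.
Q̇_max = COP_Carnot × Ẇ = 8.037 × 604.0 W = 4854 W.

4850 W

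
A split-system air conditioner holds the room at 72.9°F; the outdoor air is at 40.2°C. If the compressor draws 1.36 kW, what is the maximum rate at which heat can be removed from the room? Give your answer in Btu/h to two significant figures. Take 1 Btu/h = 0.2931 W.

In absolute terms T_C = 295.87 K and T_H = 313.35 K, so ΔT = 17.48 K.
COP_Carnot = T_C/ΔT = 295.87/17.48 = 16.93.
Q̇_max = COP_Carnot × Ẇ = 16.93 × 1.360 kW = 23.02 kW = 78550 Btu/h.

79000 Btu/h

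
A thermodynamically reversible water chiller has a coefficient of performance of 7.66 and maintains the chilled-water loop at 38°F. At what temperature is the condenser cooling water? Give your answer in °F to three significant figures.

COP_R = T_C/(T_H − T_C) gives T_H − T_C = T_C/COP.
With T_C = 276.48 K, T_H = 276.48 × (1 + 1/7.66) = 312.58 K.
Converting, 312.58 K = 102.97°F.

103 °F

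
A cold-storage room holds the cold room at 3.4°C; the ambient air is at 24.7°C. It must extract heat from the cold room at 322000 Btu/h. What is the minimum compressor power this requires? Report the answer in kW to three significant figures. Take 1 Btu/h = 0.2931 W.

7.27 kW

In absolute terms T_C = 276.55 K and T_H = 297.85 K, so ΔT = 21.30 K.
COP_Carnot = T_C/ΔT = 276.55/21.30 = 12.98.
Ẇ_min = Q̇/COP_Carnot = 322000/12.98 = 24800 Btu/h = 7.269 kW.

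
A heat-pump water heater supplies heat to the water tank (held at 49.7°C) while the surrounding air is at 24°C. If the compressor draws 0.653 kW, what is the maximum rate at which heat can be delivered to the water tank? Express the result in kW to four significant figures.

8.203 kW

In absolute terms T_C = 297.15 K and T_H = 322.85 K, so ΔT = 25.70 K.
COP_Carnot = T_H/ΔT = 322.85/25.70 = 12.56.
Q̇_max = COP_Carnot × Ẇ = 12.56 × 0.6530 kW = 8.203 kW.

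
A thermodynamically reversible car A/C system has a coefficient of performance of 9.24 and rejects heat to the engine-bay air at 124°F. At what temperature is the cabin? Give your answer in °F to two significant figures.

67 °F

For a Carnot refrigerator COP_R = T_C/(T_H − T_C), so T_C = COP·T_H/(1 + COP).
With T_H = 324.26 K, T_C = 9.24 × 324.26/10.24 = 292.59 K.
Converting, 292.59 K = 67.00°F.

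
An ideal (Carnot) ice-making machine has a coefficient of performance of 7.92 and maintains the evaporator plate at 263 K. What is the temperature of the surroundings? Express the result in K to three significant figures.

COP_R = T_C/(T_H − T_C) gives T_H − T_C = T_C/COP.
With T_C = 263.00 K, T_H = 263.00 × (1 + 1/7.92) = 296.21 K.

296 K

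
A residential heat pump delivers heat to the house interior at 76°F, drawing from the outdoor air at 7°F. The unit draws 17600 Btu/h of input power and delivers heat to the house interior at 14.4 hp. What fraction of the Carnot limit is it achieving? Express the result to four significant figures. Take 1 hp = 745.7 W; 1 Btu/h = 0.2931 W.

Converting, Q̇_H = 14.40 hp = 36640 Btu/h, so COP_actual = Q̇_H/Ẇ = 36640/17600 = 2.082.
In absolute terms T_C = 259.26 K and T_H = 297.59 K, so ΔT = 38.33 K.
COP_Carnot = T_H/ΔT = 297.59/38.33 = 7.763.
η_II = COP_actual/COP_Carnot = 2.082/7.763 = 0.2681.

0.2681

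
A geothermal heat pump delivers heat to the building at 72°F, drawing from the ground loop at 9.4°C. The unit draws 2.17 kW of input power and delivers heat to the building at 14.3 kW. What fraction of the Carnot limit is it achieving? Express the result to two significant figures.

COP_actual = Q̇_H/Ẇ = 14.30/2.170 = 6.590.
In absolute terms T_C = 282.55 K and T_H = 295.37 K, so ΔT = 12.82 K.
COP_Carnot = T_H/ΔT = 295.37/12.82 = 23.04.
η_II = COP_actual/COP_Carnot = 6.590/23.04 = 0.2861.

0.29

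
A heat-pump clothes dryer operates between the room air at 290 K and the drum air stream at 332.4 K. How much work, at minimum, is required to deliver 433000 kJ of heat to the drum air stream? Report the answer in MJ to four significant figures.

The reservoir spacing is ΔT = 332.4 − 290 = 42.40 K.
The reversible limit is COP_HP = T_H/ΔT = 7.840, so W_min = Q_H/COP = Q_H·ΔT/T_H.
W_min = 433000 × 42.40/332.40 = 55230 kJ = 55.23 MJ.

55.23 MJ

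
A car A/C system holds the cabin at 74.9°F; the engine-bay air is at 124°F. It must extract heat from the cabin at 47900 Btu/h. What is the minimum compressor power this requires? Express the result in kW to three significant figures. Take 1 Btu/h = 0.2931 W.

In absolute terms T_C = 296.98 K and T_H = 324.26 K, so ΔT = 27.28 K.
COP_Carnot = T_C/ΔT = 296.98/27.28 = 10.89.
Ẇ_min = Q̇/COP_Carnot = 47900/10.89 = 4400 Btu/h = 1.290 kW.

1.29 kW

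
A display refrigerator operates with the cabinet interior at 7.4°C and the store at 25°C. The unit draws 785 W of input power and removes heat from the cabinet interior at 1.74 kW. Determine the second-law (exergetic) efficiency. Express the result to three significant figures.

0.139

Converting, Q̇_C = 1.740 kW = 1740 W, so COP_actual = Q̇_C/Ẇ = 1740/785.0 = 2.217.
In absolute terms T_C = 280.55 K and T_H = 298.15 K, so ΔT = 17.60 K.
COP_Carnot = T_C/ΔT = 280.55/17.60 = 15.94.
η_II = COP_actual/COP_Carnot = 2.217/15.94 = 0.1391.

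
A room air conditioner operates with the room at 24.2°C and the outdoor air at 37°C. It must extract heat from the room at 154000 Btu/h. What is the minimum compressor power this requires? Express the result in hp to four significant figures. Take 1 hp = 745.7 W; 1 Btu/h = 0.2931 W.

2.606 hp

In absolute terms T_C = 297.35 K and T_H = 310.15 K, so ΔT = 12.80 K.
COP_Carnot = T_C/ΔT = 297.35/12.80 = 23.23.
Ẇ_min = Q̇/COP_Carnot = 154000/23.23 = 6629 Btu/h = 2.606 hp.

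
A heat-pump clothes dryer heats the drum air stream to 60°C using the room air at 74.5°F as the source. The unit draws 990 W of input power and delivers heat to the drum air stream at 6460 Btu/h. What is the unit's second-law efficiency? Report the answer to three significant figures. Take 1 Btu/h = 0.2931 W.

0.209

Converting, Q̇_H = 6460 Btu/h = 1893 W, so COP_actual = Q̇_H/Ẇ = 1893/990.0 = 1.913.
In absolute terms T_C = 296.76 K and T_H = 333.15 K, so ΔT = 36.39 K.
COP_Carnot = T_H/ΔT = 333.15/36.39 = 9.155.
η_II = COP_actual/COP_Carnot = 1.913/9.155 = 0.2089.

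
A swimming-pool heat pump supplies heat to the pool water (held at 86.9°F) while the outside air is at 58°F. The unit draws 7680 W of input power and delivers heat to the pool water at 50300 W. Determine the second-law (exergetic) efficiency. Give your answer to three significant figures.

COP_actual = Q̇_H/Ẇ = 50300/7680 = 6.549.
In absolute terms T_C = 287.59 K and T_H = 303.65 K, so ΔT = 16.06 K.
COP_Carnot = T_H/ΔT = 303.65/16.06 = 18.91.
η_II = COP_actual/COP_Carnot = 6.549/18.91 = 0.3463.

0.346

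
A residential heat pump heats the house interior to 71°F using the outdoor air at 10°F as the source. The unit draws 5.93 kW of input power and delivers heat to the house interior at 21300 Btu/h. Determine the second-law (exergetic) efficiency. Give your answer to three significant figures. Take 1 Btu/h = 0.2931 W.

Converting, Q̇_H = 21300 Btu/h = 6.243 kW, so COP_actual = Q̇_H/Ẇ = 6.243/5.930 = 1.053.
In absolute terms T_C = 260.93 K and T_H = 294.82 K, so ΔT = 33.89 K.
COP_Carnot = T_H/ΔT = 294.82/33.89 = 8.700.
η_II = COP_actual/COP_Carnot = 1.053/8.700 = 0.1210.

0.121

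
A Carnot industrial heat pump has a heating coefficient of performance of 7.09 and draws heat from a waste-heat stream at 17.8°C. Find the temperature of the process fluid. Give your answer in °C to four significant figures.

65.58 °C

COP_HP = T_H/(T_H − T_C) rearranges to T_H = COP·T_C/(COP − 1).
With T_C = 290.95 K, T_H = 7.09 × 290.95/6.090 = 338.73 K.
Converting, 338.73 K = 65.58°C.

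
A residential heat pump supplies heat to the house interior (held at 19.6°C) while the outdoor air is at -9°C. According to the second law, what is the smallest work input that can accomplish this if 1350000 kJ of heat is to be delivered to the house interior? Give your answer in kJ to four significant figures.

131900 kJ

In absolute terms T_C = 264.15 K and T_H = 292.75 K, so ΔT = 28.60 K.
The reversible limit is COP_HP = T_H/ΔT = 10.24, so W_min = Q_H/COP = Q_H·ΔT/T_H.
W_min = 1350000 × 28.60/292.75 = 131900 kJ.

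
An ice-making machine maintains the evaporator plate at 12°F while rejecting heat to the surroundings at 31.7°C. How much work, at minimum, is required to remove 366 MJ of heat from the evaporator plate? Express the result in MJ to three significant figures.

59.8 MJ

In absolute terms T_C = 262.04 K and T_H = 304.85 K, so ΔT = 42.81 K.
The reversible limit is COP_R = T_C/ΔT = 6.121, so W_min = Q_C/COP = Q_C·ΔT/T_C.
W_min = 366.0 × 42.81/262.04 = 59.80 MJ.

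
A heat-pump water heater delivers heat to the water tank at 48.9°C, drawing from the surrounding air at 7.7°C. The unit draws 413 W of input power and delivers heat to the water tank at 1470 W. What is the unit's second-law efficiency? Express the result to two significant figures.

COP_actual = Q̇_H/Ẇ = 1470/413.0 = 3.559.
In absolute terms T_C = 280.85 K and T_H = 322.05 K, so ΔT = 41.20 K.
COP_Carnot = T_H/ΔT = 322.05/41.20 = 7.817.
η_II = COP_actual/COP_Carnot = 3.559/7.817 = 0.4553.

0.46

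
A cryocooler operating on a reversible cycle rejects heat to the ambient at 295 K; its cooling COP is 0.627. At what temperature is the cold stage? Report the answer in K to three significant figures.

114 K

For a Carnot refrigerator COP_R = T_C/(T_H − T_C), so T_C = COP·T_H/(1 + COP).
With T_H = 295.00 K, T_C = 0.627 × 295.00/1.627 = 113.68 K.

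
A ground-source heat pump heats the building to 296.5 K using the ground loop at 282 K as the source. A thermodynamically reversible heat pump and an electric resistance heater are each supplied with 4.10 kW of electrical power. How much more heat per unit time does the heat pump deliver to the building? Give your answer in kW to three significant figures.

The reservoir spacing is ΔT = 296.5 − 282 = 14.50 K.
COP_Carnot = T_H/ΔT = 296.50/14.50 = 20.45.
The heat pump delivers Q̇_H = COP × Ẇ = 83.84 kW; the resistance heater delivers Ẇ = 4.100 kW.
Extra = (COP − 1)·Ẇ = 79.74 kW.

79.7 kW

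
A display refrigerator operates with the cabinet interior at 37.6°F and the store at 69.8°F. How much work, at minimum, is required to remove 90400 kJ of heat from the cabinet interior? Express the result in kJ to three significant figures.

5850 kJ

In absolute terms T_C = 276.26 K and T_H = 294.15 K, so ΔT = 17.89 K.
The reversible limit is COP_R = T_C/ΔT = 15.44, so W_min = Q_C/COP = Q_C·ΔT/T_C.
W_min = 90400 × 17.89/276.26 = 5854 kJ.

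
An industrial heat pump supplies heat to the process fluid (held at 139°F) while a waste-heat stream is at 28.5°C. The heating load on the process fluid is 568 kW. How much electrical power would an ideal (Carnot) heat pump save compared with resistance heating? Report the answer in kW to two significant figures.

In absolute terms T_C = 301.65 K and T_H = 332.59 K, so ΔT = 30.94 K.
COP_Carnot = T_H/ΔT = 332.59/30.94 = 10.75.
Resistance heating needs Ẇ_res = Q̇_H = 568.0 kW; the reversible heat pump needs only Ẇ_hp = Q̇_H/COP = 52.85 kW.
Saving = 568.0 − 52.85 = 515.2 kW.

520 kW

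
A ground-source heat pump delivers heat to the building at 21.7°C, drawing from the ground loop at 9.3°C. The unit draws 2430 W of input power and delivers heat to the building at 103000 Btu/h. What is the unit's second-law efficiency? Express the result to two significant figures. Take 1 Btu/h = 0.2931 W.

Converting, Q̇_H = 103000 Btu/h = 30190 W, so COP_actual = Q̇_H/Ẇ = 30190/2430 = 12.42.
In absolute terms T_C = 282.45 K and T_H = 294.85 K, so ΔT = 12.40 K.
COP_Carnot = T_H/ΔT = 294.85/12.40 = 23.78.
η_II = COP_actual/COP_Carnot = 12.42/23.78 = 0.5225.

0.52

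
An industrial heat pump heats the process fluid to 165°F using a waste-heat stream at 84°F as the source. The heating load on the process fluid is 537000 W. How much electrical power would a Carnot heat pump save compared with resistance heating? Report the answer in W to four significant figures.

467400 W

In absolute terms T_C = 302.04 K and T_H = 347.04 K, so ΔT = 45.00 K.
COP_Carnot = T_H/ΔT = 347.04/45.00 = 7.712.
Resistance heating needs Ẇ_res = Q̇_H = 537000 W; the reversible heat pump needs only Ẇ_hp = Q̇_H/COP = 69630 W.
Saving = 537000 − 69630 = 467400 W.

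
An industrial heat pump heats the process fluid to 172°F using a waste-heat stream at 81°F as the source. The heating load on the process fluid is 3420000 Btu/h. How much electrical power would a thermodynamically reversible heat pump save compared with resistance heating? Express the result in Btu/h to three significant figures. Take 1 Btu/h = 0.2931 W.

2930000 Btu/h

In absolute terms T_C = 300.37 K and T_H = 350.93 K, so ΔT = 50.56 K.
COP_Carnot = T_H/ΔT = 350.93/50.56 = 6.941.
Resistance heating needs Ẇ_res = Q̇_H = 3420000 Btu/h; the reversible heat pump needs only Ẇ_hp = Q̇_H/COP = 492700 Btu/h.
Saving = 3420000 − 492700 = 2927000 Btu/h.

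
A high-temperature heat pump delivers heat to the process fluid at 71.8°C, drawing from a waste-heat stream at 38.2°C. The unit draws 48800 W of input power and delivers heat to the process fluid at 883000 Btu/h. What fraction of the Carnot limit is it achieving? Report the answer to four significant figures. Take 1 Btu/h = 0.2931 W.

0.5166

Converting, Q̇_H = 883000 Btu/h = 258800 W, so COP_actual = Q̇_H/Ẇ = 258800/48800 = 5.303.
In absolute terms T_C = 311.35 K and T_H = 344.95 K, so ΔT = 33.60 K.
COP_Carnot = T_H/ΔT = 344.95/33.60 = 10.27.
η_II = COP_actual/COP_Carnot = 5.303/10.27 = 0.5166.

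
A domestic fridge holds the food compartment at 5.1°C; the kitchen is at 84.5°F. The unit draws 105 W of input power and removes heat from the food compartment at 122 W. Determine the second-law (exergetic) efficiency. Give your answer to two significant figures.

COP_actual = Q̇_C/Ẇ = 122.0/105.0 = 1.162.
In absolute terms T_C = 278.25 K and T_H = 302.32 K, so ΔT = 24.07 K.
COP_Carnot = T_C/ΔT = 278.25/24.07 = 11.56.
η_II = COP_actual/COP_Carnot = 1.162/11.56 = 0.1005.

0.10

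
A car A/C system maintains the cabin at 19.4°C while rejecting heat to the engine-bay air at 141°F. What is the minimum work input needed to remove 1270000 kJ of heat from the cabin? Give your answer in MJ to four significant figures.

In absolute terms T_C = 292.55 K and T_H = 333.71 K, so ΔT = 41.16 K.
The reversible limit is COP_R = T_C/ΔT = 7.108, so W_min = Q_C/COP = Q_C·ΔT/T_C.
W_min = 1270000 × 41.16/292.55 = 178700 kJ = 178.7 MJ.

178.7 MJ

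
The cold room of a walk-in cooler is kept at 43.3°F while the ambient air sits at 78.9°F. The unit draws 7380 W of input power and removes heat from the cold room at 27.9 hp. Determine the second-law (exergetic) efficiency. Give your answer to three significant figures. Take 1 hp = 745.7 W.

0.200

Converting, Q̇_C = 27.90 hp = 20810 W, so COP_actual = Q̇_C/Ẇ = 20810/7380 = 2.819.
In absolute terms T_C = 279.43 K and T_H = 299.21 K, so ΔT = 19.78 K.
COP_Carnot = T_C/ΔT = 279.43/19.78 = 14.13.
η_II = COP_actual/COP_Carnot = 2.819/14.13 = 0.1995.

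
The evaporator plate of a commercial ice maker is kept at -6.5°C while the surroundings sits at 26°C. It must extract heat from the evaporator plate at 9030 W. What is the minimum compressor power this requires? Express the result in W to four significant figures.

In absolute terms T_C = 266.65 K and T_H = 299.15 K, so ΔT = 32.50 K.
COP_Carnot = T_C/ΔT = 266.65/32.50 = 8.205.
Ẇ_min = Q̇/COP_Carnot = 9030/8.205 = 1101 W.

1101 W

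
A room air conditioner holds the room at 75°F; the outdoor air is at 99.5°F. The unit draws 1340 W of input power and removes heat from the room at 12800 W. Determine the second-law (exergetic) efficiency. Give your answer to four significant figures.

0.4377

COP_actual = Q̇_C/Ẇ = 12800/1340 = 9.552.
In absolute terms T_C = 297.04 K and T_H = 310.65 K, so ΔT = 13.61 K.
COP_Carnot = T_C/ΔT = 297.04/13.61 = 21.82.
η_II = COP_actual/COP_Carnot = 9.552/21.82 = 0.4377.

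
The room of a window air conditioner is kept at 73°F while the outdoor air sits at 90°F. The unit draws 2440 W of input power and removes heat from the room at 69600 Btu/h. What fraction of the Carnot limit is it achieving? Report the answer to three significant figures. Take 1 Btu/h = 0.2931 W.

Converting, Q̇_C = 69600 Btu/h = 20400 W, so COP_actual = Q̇_C/Ẇ = 20400/2440 = 8.361.
In absolute terms T_C = 295.93 K and T_H = 305.37 K, so ΔT = 9.444 K.
COP_Carnot = T_C/ΔT = 295.93/9.444 = 31.33.
η_II = COP_actual/COP_Carnot = 8.361/31.33 = 0.2668.

0.267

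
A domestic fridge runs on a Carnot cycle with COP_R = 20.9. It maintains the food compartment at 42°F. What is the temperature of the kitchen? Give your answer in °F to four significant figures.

66.00 °F

COP_R = T_C/(T_H − T_C) gives T_H − T_C = T_C/COP.
With T_C = 278.71 K, T_H = 278.71 × (1 + 1/20.9) = 292.04 K.
Converting, 292.04 K = 66.00°F.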